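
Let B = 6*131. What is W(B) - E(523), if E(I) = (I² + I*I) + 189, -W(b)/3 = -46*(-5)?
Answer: -547937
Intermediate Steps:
B = 786
W(b) = -690 (W(b) = -(-138)*(-5) = -3*230 = -690)
E(I) = 189 + 2*I² (E(I) = (I² + I²) + 189 = 2*I² + 189 = 189 + 2*I²)
W(B) - E(523) = -690 - (189 + 2*523²) = -690 - (189 + 2*273529) = -690 - (189 + 547058) = -690 - 1*547247 = -690 - 547247 = -547937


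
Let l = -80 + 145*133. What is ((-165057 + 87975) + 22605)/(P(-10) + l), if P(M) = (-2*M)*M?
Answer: -18159/6335 ≈ -2.8665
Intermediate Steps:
l = 19205 (l = -80 + 19285 = 19205)
P(M) = -2*M²
((-165057 + 87975) + 22605)/(P(-10) + l) = ((-165057 + 87975) + 22605)/(-2*(-10)² + 19205) = (-77082 + 22605)/(-2*100 + 19205) = -54477/(-200 + 19205) = -54477/19005 = -54477*1/19005 = -18159/6335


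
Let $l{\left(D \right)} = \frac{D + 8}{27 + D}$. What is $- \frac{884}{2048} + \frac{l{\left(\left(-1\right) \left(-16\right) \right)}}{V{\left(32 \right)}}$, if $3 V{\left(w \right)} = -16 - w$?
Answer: $- \frac{10271}{22016} \approx -0.46652$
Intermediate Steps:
$V{\left(w \right)} = - \frac{16}{3} - \frac{w}{3}$ ($V{\left(w \right)} = \frac{-16 - w}{3} = - \frac{16}{3} - \frac{w}{3}$)
$l{\left(D \right)} = \frac{8 + D}{27 + D}$
$- \frac{884}{2048} + \frac{l{\left(\left(-1\right) \left(-16\right) \right)}}{V{\left(32 \right)}} = - \frac{884}{2048} + \frac{\frac{1}{27 - -16} \left(8 - -16\right)}{- \frac{16}{3} - \frac{32}{3}} = \left(-884\right) \frac{1}{2048} + \frac{\frac{1}{27 + 16} \left(8 + 16\right)}{- \frac{16}{3} - \frac{32}{3}} = - \frac{221}{512} + \frac{\frac{1}{43} \cdot 24}{-16} = - \frac{221}{512} + \frac{1}{43} \cdot 24 \left(- \frac{1}{16}\right) = - \frac{221}{512} + \frac{24}{43} \left(- \frac{1}{16}\right) = - \frac{221}{512} - \frac{3}{86} = - \frac{10271}{22016}$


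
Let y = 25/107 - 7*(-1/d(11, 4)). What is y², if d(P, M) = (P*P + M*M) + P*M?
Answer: 27815076/375080689 ≈ 0.074158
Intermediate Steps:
d(P, M) = M² + P² + M*P (d(P, M) = (P² + M²) + M*P = (M² + P²) + M*P = M² + P² + M*P)
y = 5274/19367 (y = 25/107 - 7*(-1/(4² + 11² + 4*11)) = 25*(1/107) - 7*(-1/(16 + 121 + 44)) = 25/107 - 7/((-1*181)) = 25/107 - 7/(-181) = 25/107 - 7*(-1/181) = 25/107 + 7/181 = 5274/19367 ≈ 0.27232)
y² = (5274/19367)² = 27815076/375080689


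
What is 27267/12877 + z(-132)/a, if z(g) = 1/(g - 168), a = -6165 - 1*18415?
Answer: 201066870877/94954998000 ≈ 2.1175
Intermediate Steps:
a = -24580 (a = -6165 - 18415 = -24580)
z(g) = 1/(-168 + g)
27267/12877 + z(-132)/a = 27267/12877 + 1/(-168 - 132*(-24580)) = 27267*(1/12877) - 1/24580/(-300) = 27267/12877 - 1/300*(-1/24580) = 27267/12877 + 1/7374000 = 201066870877/94954998000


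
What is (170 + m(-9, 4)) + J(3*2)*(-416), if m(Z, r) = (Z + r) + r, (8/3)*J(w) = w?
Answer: -767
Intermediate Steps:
J(w) = 3*w/8
m(Z, r) = Z + 2*r
(170 + m(-9, 4)) + J(3*2)*(-416) = (170 + (-9 + 2*4)) + (3*(3*2)/8)*(-416) = (170 + (-9 + 8)) + ((3/8)*6)*(-416) = (170 - 1) + (9/4)*(-416) = 169 - 936 = -767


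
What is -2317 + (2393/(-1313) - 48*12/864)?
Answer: -9136468/3939 ≈ -2319.5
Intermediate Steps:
-2317 + (2393/(-1313) - 48*12/864) = -2317 + (2393*(-1/1313) - 576*1/864) = -2317 + (-2393/1313 - ⅔) = -2317 - 9805/3939 = -9136468/3939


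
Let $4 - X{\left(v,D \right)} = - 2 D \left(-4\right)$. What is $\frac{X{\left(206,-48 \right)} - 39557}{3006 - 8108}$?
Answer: $\frac{39169}{5102} \approx 7.6772$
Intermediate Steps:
$X{\left(v,D \right)} = 4 - 8 D$ ($X{\left(v,D \right)} = 4 - - 2 D \left(-4\right) = 4 - 8 D$)
$\frac{X{\left(206,-48 \right)} - 39557}{3006 - 8108} = \frac{\left(4 - -384\right) - 39557}{3006 - 8108} = \frac{\left(4 + 384\right) - 39557}{-5102} = \left(388 - 39557\right) \left(- \frac{1}{5102}\right) = \left(-39169\right) \left(- \frac{1}{5102}\right) = \frac{39169}{5102}$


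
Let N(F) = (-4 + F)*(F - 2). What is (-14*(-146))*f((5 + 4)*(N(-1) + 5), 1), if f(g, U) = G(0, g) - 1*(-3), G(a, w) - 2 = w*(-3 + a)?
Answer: -1093540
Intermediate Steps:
N(F) = (-4 + F)*(-2 + F)
G(a, w) = 2 + w*(-3 + a)
f(g, U) = 5 - 3*g (f(g, U) = (2 - 3*g + 0*g) - 1*(-3) = (2 - 3*g + 0) + 3 = (2 - 3*g) + 3 = 5 - 3*g)
(-14*(-146))*f((5 + 4)*(N(-1) + 5), 1) = (-14*(-146))*(5 - 3*(5 + 4)*((8 + (-1)**2 - 6*(-1)) + 5)) = 2044*(5 - 27*((8 + 1 + 6) + 5)) = 2044*(5 - 27*(15 + 5)) = 2044*(5 - 27*20) = 2044*(5 - 3*180) = 2044*(5 - 540) = 2044*(-535) = -1093540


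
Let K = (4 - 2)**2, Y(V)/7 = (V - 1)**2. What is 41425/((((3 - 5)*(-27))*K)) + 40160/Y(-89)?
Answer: 4365689/22680 ≈ 192.49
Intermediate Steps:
Y(V) = 7*(-1 + V)**2 (Y(V) = 7*(V - 1)**2 = 7*(-1 + V)**2)
K = 4 (K = 2**2 = 4)
41425/((((3 - 5)*(-27))*K)) + 40160/Y(-89) = 41425/((((3 - 5)*(-27))*4)) + 40160/((7*(-1 - 89)**2)) = 41425/((-2*(-27)*4)) + 40160/((7*(-90)**2)) = 41425/((54*4)) + 40160/((7*8100)) = 41425/216 + 40160/56700 = 41425*(1/216) + 40160*(1/56700) = 41425/216 + 2008/2835 = 4365689/22680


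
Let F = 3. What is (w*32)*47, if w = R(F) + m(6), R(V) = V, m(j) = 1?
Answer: 6016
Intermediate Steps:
w = 4 (w = 3 + 1 = 4)
(w*32)*47 = (4*32)*47 = 128*47 = 6016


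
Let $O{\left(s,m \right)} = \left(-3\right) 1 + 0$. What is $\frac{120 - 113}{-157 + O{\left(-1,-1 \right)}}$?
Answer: $- \frac{7}{160} \approx -0.04375$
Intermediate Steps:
$O{\left(s,m \right)} = -3$ ($O{\left(s,m \right)} = -3 + 0 = -3$)
$\frac{120 - 113}{-157 + O{\left(-1,-1 \right)}} = \frac{120 - 113}{-157 - 3} = \frac{1}{-160} \cdot 7 = \left(- \frac{1}{160}\right) 7 = - \frac{7}{160}$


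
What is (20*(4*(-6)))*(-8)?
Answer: 3840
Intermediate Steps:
(20*(4*(-6)))*(-8) = (20*(-24))*(-8) = -480*(-8) = 3840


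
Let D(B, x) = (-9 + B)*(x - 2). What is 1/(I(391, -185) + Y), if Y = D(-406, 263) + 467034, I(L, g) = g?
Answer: 1/358534 ≈ 2.7891e-6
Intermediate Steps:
D(B, x) = (-9 + B)*(-2 + x)
Y = 358719 (Y = (18 - 9*263 - 2*(-406) - 406*263) + 467034 = (18 - 2367 + 812 - 106778) + 467034 = -108315 + 467034 = 358719)
1/(I(391, -185) + Y) = 1/(-185 + 358719) = 1/358534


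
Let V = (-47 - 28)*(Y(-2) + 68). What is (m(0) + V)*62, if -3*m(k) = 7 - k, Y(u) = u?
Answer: -921134/3 ≈ -3.0704e+5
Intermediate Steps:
m(k) = -7/3 + k/3 (m(k) = -(7 - k)/3 = -7/3 + k/3)
V = -4950 (V = (-47 - 28)*(-2 + 68) = -75*66 = -4950)
(m(0) + V)*62 = ((-7/3 + (⅓)*0) - 4950)*62 = ((-7/3 + 0) - 4950)*62 = (-7/3 - 4950)*62 = -14857/3*62 = -921134/3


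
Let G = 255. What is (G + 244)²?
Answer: 249001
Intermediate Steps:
(G + 244)² = (255 + 244)² = 499² = 249001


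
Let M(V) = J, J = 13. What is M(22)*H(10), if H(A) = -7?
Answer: -91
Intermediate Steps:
M(V) = 13
M(22)*H(10) = 13*(-7) = -91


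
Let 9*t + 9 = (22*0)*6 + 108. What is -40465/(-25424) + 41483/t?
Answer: 1055108907/279664 ≈ 3772.8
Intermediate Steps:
t = 11 (t = -1 + ((22*0)*6 + 108)/9 = -1 + (0*6 + 108)/9 = -1 + (0 + 108)/9 = -1 + (⅑)*108 = -1 + 12 = 11)
-40465/(-25424) + 41483/t = -40465/(-25424) + 41483/11 = -40465*(-1/25424) + 41483*(1/11) = 40465/25424 + 41483/11 = 1055108907/279664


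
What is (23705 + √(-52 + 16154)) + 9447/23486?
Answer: 556745077/23486 + √16102 ≈ 23832.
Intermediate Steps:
(23705 + √(-52 + 16154)) + 9447/23486 = (23705 + √16102) + 9447*(1/23486) = (23705 + √16102) + 9447/23486 = 556745077/23486 + √16102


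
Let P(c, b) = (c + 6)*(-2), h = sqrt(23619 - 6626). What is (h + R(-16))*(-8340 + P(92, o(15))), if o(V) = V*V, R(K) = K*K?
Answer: -2185216 - 8536*sqrt(16993) ≈ -3.2979e+6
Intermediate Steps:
R(K) = K**2
o(V) = V**2
h = sqrt(16993) ≈ 130.36
P(c, b) = -12 - 2*c (P(c, b) = (6 + c)*(-2) = -12 - 2*c)
(h + R(-16))*(-8340 + P(92, o(15))) = (sqrt(16993) + (-16)**2)*(-8340 + (-12 - 2*92)) = (sqrt(16993) + 256)*(-8340 + (-12 - 184)) = (256 + sqrt(16993))*(-8340 - 196) = (256 + sqrt(16993))*(-8536) = -2185216 - 8536*sqrt(16993)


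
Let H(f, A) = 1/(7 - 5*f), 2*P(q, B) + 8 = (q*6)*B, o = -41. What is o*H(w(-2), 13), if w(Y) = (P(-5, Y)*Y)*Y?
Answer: 41/513 ≈ 0.079922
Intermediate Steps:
P(q, B) = -4 + 3*B*q (P(q, B) = -4 + ((q*6)*B)/2 = -4 + ((6*q)*B)/2 = -4 + (6*B*q)/2 = -4 + 3*B*q)
w(Y) = Y**2*(-4 - 15*Y) (w(Y) = ((-4 + 3*Y*(-5))*Y)*Y = ((-4 - 15*Y)*Y)*Y = (Y*(-4 - 15*Y))*Y = Y**2*(-4 - 15*Y))
o*H(w(-2), 13) = -(-41)/(-7 + 5*((-2)**2*(-4 - 15*(-2)))) = -(-41)/(-7 + 5*(4*(-4 + 30))) = -(-41)/(-7 + 5*(4*26)) = -(-41)/(-7 + 5*104) = -(-41)/(-7 + 520) = -(-41)/513 = -41*(-1/513) = 41/513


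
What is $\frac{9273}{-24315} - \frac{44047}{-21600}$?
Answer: $\frac{58047067}{35013600} \approx 1.6578$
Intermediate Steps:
$\frac{9273}{-24315} - \frac{44047}{-21600} = 9273 \left(- \frac{1}{24315}\right) - - \frac{44047}{21600} = - \frac{3091}{8105} + \frac{44047}{21600} = \frac{58047067}{35013600}$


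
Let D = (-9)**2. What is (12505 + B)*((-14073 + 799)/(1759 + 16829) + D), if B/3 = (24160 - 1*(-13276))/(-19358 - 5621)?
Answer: 232993833167399/232154826 ≈ 1.0036e+6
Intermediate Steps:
D = 81
B = -112308/24979 (B = 3*((24160 - 1*(-13276))/(-19358 - 5621)) = 3*((24160 + 13276)/(-24979)) = 3*(37436*(-1/24979)) = 3*(-37436/24979) = -112308/24979 ≈ -4.4961)
(12505 + B)*((-14073 + 799)/(1759 + 16829) + D) = (12505 - 112308/24979)*((-14073 + 799)/(1759 + 16829) + 81) = 312250087*(-13274/18588 + 81)/24979 = 312250087*(-13274*1/18588 + 81)/24979 = 312250087*(-6637/9294 + 81)/24979 = (312250087/24979)*(746177/9294) = 232993833167399/232154826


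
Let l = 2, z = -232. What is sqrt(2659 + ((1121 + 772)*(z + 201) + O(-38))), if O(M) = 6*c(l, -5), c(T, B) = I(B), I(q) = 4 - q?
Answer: I*sqrt(55970) ≈ 236.58*I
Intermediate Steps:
c(T, B) = 4 - B
O(M) = 54 (O(M) = 6*(4 - 1*(-5)) = 6*(4 + 5) = 6*9 = 54)
sqrt(2659 + ((1121 + 772)*(z + 201) + O(-38))) = sqrt(2659 + ((1121 + 772)*(-232 + 201) + 54)) = sqrt(2659 + (1893*(-31) + 54)) = sqrt(2659 + (-58683 + 54)) = sqrt(2659 - 58629) = sqrt(-55970) = I*sqrt(55970)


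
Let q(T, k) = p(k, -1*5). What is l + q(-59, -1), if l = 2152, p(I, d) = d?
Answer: 2147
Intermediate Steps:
q(T, k) = -5 (q(T, k) = -1*5 = -5)
l + q(-59, -1) = 2152 - 5 = 2147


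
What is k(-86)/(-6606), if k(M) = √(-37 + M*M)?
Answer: -√7359/6606 ≈ -0.012986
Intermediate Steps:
k(M) = √(-37 + M²)
k(-86)/(-6606) = √(-37 + (-86)²)/(-6606) = √(-37 + 7396)*(-1/6606) = √7359*(-1/6606) = -√7359/6606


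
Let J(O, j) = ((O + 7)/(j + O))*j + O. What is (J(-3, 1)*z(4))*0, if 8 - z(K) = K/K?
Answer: 0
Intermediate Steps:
z(K) = 7 (z(K) = 8 - K/K = 8 - 1*1 = 8 - 1 = 7)
J(O, j) = O + j*(7 + O)/(O + j) (J(O, j) = ((7 + O)/(O + j))*j + O = j*(7 + O)/(O + j) + O = O + j*(7 + O)/(O + j))
(J(-3, 1)*z(4))*0 = ((((-3)**2 + 7*1 + 2*(-3)*1)/(-3 + 1))*7)*0 = (((9 + 7 - 6)/(-2))*7)*0 = (-1/2*10*7)*0 = -5*7*0 = -35*0 = 0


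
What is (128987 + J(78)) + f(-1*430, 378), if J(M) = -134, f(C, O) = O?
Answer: 129231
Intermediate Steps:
(128987 + J(78)) + f(-1*430, 378) = (128987 - 134) + 378 = 128853 + 378 = 129231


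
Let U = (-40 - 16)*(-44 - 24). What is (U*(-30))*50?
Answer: -5712000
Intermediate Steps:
U = 3808 (U = -56*(-68) = 3808)
(U*(-30))*50 = (3808*(-30))*50 = -114240*50 = -5712000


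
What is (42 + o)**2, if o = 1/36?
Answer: 2289169/1296 ≈ 1766.3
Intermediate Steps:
o = 1/36 ≈ 0.027778
(42 + o)**2 = (42 + 1/36)**2 = (1513/36)**2 = 2289169/1296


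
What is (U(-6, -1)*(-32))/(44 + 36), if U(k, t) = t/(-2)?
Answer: -1/5 ≈ -0.20000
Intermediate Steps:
U(k, t) = -t/2 (U(k, t) = t*(-1/2) = -t/2)
(U(-6, -1)*(-32))/(44 + 36) = (-1/2*(-1)*(-32))/(44 + 36) = ((1/2)*(-32))/80 = -16*1/80 = -1/5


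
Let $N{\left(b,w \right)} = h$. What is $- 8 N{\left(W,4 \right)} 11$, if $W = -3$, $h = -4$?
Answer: $352$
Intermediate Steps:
$N{\left(b,w \right)} = -4$
$- 8 N{\left(W,4 \right)} 11 = \left(-8\right) \left(-4\right) 11 = 32 \cdot 11 = 352$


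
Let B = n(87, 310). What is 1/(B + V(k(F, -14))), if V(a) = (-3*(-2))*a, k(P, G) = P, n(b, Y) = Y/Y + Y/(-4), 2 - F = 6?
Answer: -2/201 ≈ -0.0099503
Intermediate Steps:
F = -4 (F = 2 - 1*6 = 2 - 6 = -4)
n(b, Y) = 1 - Y/4 (n(b, Y) = 1 + Y*(-1/4) = 1 - Y/4)
V(a) = 6*a
B = -153/2 (B = 1 - 1/4*310 = 1 - 155/2 = -153/2 ≈ -76.500)
1/(B + V(k(F, -14))) = 1/(-153/2 + 6*(-4)) = 1/(-153/2 - 24) = 1/(-201/2) = -2/201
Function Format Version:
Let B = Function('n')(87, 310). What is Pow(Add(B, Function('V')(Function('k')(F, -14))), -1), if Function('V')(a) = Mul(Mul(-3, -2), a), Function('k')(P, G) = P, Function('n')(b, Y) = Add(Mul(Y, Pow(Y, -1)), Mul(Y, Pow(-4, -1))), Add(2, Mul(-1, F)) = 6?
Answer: Rational(-2, 201) ≈ -0.0099503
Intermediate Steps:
F = -4 (F = Add(2, Mul(-1, 6)) = Add(2, -6) = -4)
Function('n')(b, Y) = Add(1, Mul(Rational(-1, 4), Y)) (Function('n')(b, Y) = Add(1, Mul(Y, Rational(-1, 4))) = Add(1, Mul(Rational(-1, 4), Y)))
Function('V')(a) = Mul(6, a)
B = Rational(-153, 2) (B = Add(1, Mul(Rational(-1, 4), 310)) = Add(1, Rational(-155, 2)) = Rational(-153, 2) ≈ -76.500)
Pow(Add(B, Function('V')(Function('k')(F, -14))), -1) = Pow(Add(Rational(-153, 2), Mul(6, -4)), -1) = Pow(Add(Rational(-153, 2), -24), -1) = Pow(Rational(-201, 2), -1) = Rational(-2, 201)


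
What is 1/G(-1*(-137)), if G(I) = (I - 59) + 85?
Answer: 1/163 ≈ 0.0061350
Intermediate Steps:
G(I) = 26 + I (G(I) = (-59 + I) + 85 = 26 + I)
1/G(-1*(-137)) = 1/(26 - 1*(-137)) = 1/(26 + 137) = 1/163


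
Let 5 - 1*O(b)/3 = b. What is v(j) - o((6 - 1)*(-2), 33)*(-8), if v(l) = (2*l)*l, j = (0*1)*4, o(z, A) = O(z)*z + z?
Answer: -3680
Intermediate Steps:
O(b) = 15 - 3*b
o(z, A) = z + z*(15 - 3*z) (o(z, A) = (15 - 3*z)*z + z = z*(15 - 3*z) + z = z + z*(15 - 3*z))
j = 0 (j = 0*4 = 0)
v(l) = 2*l**2
v(j) - o((6 - 1)*(-2), 33)*(-8) = 2*0**2 - ((6 - 1)*(-2))*(16 - 3*(6 - 1)*(-2))*(-8) = 2*0 - (5*(-2))*(16 - 15*(-2))*(-8) = 0 - (-10*(16 - 3*(-10)))*(-8) = 0 - (-10*(16 + 30))*(-8) = 0 - (-10*46)*(-8) = 0 - (-460)*(-8) = 0 - 1*3680 = 0 - 3680 = -3680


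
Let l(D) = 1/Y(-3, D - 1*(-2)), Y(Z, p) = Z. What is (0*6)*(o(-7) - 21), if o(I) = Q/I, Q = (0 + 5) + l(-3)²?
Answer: 0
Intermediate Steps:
l(D) = -⅓ (l(D) = 1/(-3) = -⅓)
Q = 46/9 (Q = (0 + 5) + (-⅓)² = 5 + ⅑ = 46/9 ≈ 5.1111)
o(I) = 46/(9*I)
(0*6)*(o(-7) - 21) = (0*6)*((46/9)/(-7) - 21) = 0*((46/9)*(-⅐) - 21) = 0*(-46/63 - 21) = 0*(-1369/63) = 0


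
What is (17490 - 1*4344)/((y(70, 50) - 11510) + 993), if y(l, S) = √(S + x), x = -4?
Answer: -46085494/36869081 - 4382*√46/36869081 ≈ -1.2508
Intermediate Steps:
y(l, S) = √(-4 + S) (y(l, S) = √(S - 4) = √(-4 + S))
(17490 - 1*4344)/((y(70, 50) - 11510) + 993) = (17490 - 1*4344)/((√(-4 + 50) - 11510) + 993) = (17490 - 4344)/((√46 - 11510) + 993) = 13146/((-11510 + √46) + 993) = 13146/(-10517 + √46)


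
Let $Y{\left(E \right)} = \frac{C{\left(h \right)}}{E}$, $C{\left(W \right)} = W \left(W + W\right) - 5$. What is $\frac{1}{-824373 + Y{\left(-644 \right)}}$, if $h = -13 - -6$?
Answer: $- \frac{644}{530896305} \approx -1.213 \cdot 10^{-6}$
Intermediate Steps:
$h = -7$ ($h = -13 + 6 = -7$)
$C{\left(W \right)} = -5 + 2 W^{2}$ ($C{\left(W \right)} = W 2 W - 5 = 2 W^{2} - 5 = -5 + 2 W^{2}$)
$Y{\left(E \right)} = \frac{93}{E}$ ($Y{\left(E \right)} = \frac{-5 + 2 \left(-7\right)^{2}}{E} = \frac{-5 + 2 \cdot 49}{E} = \frac{-5 + 98}{E} = \frac{93}{E}$)
$\frac{1}{-824373 + Y{\left(-644 \right)}} = \frac{1}{-824373 + \frac{93}{-644}} = \frac{1}{-824373 + 93 \left(- \frac{1}{644}\right)} = \frac{1}{-824373 - \frac{93}{644}} = \frac{1}{- \frac{530896305}{644}} = - \frac{644}{530896305}$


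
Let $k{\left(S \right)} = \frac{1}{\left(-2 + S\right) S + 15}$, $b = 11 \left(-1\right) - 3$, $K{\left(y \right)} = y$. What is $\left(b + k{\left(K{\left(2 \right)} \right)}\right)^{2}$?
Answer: $\frac{43681}{225} \approx 194.14$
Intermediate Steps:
$b = -14$ ($b = -11 - 3 = -14$)
$k{\left(S \right)} = \frac{1}{15 + S \left(-2 + S\right)}$ ($k{\left(S \right)} = \frac{1}{S \left(-2 + S\right) + 15} = \frac{1}{15 + S \left(-2 + S\right)}$)
$\left(b + k{\left(K{\left(2 \right)} \right)}\right)^{2} = \left(-14 + \frac{1}{15 + 2^{2} - 4}\right)^{2} = \left(-14 + \frac{1}{15 + 4 - 4}\right)^{2} = \left(-14 + \frac{1}{15}\right)^{2} = \left(- \frac{209}{15}\right)^{2} = \frac{43681}{225}$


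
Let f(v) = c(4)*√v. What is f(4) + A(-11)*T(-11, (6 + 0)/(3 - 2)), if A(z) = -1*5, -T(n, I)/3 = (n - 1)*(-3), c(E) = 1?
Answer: 542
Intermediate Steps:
T(n, I) = -9 + 9*n (T(n, I) = -3*(n - 1)*(-3) = -3*(-1 + n)*(-3) = -3*(3 - 3*n) = -9 + 9*n)
A(z) = -5
f(v) = √v (f(v) = 1*√v = √v)
f(4) + A(-11)*T(-11, (6 + 0)/(3 - 2)) = √4 - 5*(-9 + 9*(-11)) = 2 - 5*(-9 - 99) = 2 - 5*(-108) = 2 + 540 = 542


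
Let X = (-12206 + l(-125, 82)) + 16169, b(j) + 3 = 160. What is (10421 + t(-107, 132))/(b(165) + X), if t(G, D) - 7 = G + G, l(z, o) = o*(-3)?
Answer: 5107/1937 ≈ 2.6366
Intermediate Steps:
l(z, o) = -3*o
b(j) = 157 (b(j) = -3 + 160 = 157)
t(G, D) = 7 + 2*G (t(G, D) = 7 + (G + G) = 7 + 2*G)
X = 3717 (X = (-12206 - 3*82) + 16169 = (-12206 - 246) + 16169 = -12452 + 16169 = 3717)
(10421 + t(-107, 132))/(b(165) + X) = (10421 + (7 + 2*(-107)))/(157 + 3717) = (10421 + (7 - 214))/3874 = (10421 - 207)*(1/3874) = 10214*(1/3874) = 5107/1937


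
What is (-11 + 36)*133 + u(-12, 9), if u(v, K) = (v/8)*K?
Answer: 6623/2 ≈ 3311.5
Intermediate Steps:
u(v, K) = K*v/8 (u(v, K) = (v*(⅛))*K = (v/8)*K = K*v/8)
(-11 + 36)*133 + u(-12, 9) = (-11 + 36)*133 + (⅛)*9*(-12) = 25*133 - 27/2 = 3325 - 27/2 = 6623/2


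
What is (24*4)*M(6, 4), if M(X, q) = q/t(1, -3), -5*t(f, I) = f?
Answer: -1920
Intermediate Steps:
t(f, I) = -f/5
M(X, q) = -5*q (M(X, q) = q/((-⅕*1)) = q/(-⅕) = q*(-5) = -5*q)
(24*4)*M(6, 4) = (24*4)*(-5*4) = 96*(-20) = -1920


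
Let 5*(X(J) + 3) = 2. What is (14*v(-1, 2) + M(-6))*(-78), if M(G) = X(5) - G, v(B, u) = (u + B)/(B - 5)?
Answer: -416/5 ≈ -83.200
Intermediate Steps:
v(B, u) = (B + u)/(-5 + B)
X(J) = -13/5 (X(J) = -3 + (⅕)*2 = -3 + ⅖ = -13/5)
M(G) = -13/5 - G
(14*v(-1, 2) + M(-6))*(-78) = (14*((-1 + 2)/(-5 - 1)) + (-13/5 - 1*(-6)))*(-78) = (14*(1/(-6)) + (-13/5 + 6))*(-78) = (14*(-⅙*1) + 17/5)*(-78) = (14*(-⅙) + 17/5)*(-78) = (-7/3 + 17/5)*(-78) = (16/15)*(-78) = -416/5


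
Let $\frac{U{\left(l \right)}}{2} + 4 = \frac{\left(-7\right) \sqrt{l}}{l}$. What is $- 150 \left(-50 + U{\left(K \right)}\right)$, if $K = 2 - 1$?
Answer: $10800$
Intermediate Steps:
$K = 1$
$U{\left(l \right)} = -8 - \frac{14}{\sqrt{l}}$ ($U{\left(l \right)} = -8 + 2 \frac{\left(-7\right) \sqrt{l}}{l} = -8 + 2 \left(- \frac{7}{\sqrt{l}}\right) = -8 - \frac{14}{\sqrt{l}}$)
$- 150 \left(-50 + U{\left(K \right)}\right) = - 150 \left(-50 - \left(8 + 14 \frac{1}{\sqrt{1}}\right)\right) = - 150 \left(-50 - 22\right) = \left(-150\right) \left(-72\right) = 10800$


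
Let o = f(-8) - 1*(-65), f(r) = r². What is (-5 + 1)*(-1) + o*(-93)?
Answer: -11993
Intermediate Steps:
o = 129 (o = (-8)² - 1*(-65) = 64 + 65 = 129)
(-5 + 1)*(-1) + o*(-93) = (-5 + 1)*(-1) + 129*(-93) = -4*(-1) - 11997 = 4 - 11997 = -11993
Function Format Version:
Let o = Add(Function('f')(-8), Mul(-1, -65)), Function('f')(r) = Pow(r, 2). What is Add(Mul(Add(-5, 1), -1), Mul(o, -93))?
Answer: -11993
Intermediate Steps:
o = 129 (o = Add(Pow(-8, 2), Mul(-1, -65)) = Add(64, 65) = 129)
Add(Mul(Add(-5, 1), -1), Mul(o, -93)) = Add(Mul(Add(-5, 1), -1), Mul(129, -93)) = Add(Mul(-4, -1), -11997) = Add(4, -11997) = -11993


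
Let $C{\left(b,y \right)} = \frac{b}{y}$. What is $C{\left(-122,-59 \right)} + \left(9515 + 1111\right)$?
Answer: $\frac{627056}{59} \approx 10628.0$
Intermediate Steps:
$C{\left(-122,-59 \right)} + \left(9515 + 1111\right) = - \frac{122}{-59} + \left(9515 + 1111\right) = \left(-122\right) \left(- \frac{1}{59}\right) + 10626 = \frac{122}{59} + 10626 = \frac{627056}{59}$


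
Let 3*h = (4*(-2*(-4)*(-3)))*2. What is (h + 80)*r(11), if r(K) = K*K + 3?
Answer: 1984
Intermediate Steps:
r(K) = 3 + K² (r(K) = K² + 3 = 3 + K²)
h = -64 (h = ((4*(-2*(-4)*(-3)))*2)/3 = ((4*(8*(-3)))*2)/3 = ((4*(-24))*2)/3 = (-96*2)/3 = (⅓)*(-192) = -64)
(h + 80)*r(11) = (-64 + 80)*(3 + 11²) = 16*(3 + 121) = 16*124 = 1984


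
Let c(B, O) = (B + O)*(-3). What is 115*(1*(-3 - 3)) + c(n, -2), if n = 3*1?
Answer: -693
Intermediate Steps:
n = 3
c(B, O) = -3*B - 3*O
115*(1*(-3 - 3)) + c(n, -2) = 115*(1*(-3 - 3)) + (-3*3 - 3*(-2)) = 115*(1*(-6)) + (-9 + 6) = 115*(-6) - 3 = -690 - 3 = -693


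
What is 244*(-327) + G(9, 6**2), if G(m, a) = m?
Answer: -79779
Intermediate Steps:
244*(-327) + G(9, 6**2) = 244*(-327) + 9 = -79788 + 9 = -79779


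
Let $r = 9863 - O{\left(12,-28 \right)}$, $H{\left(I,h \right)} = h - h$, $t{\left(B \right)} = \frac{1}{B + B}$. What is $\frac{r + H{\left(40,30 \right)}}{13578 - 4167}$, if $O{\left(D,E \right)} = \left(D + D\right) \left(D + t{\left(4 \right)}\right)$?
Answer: $\frac{9572}{9411} \approx 1.0171$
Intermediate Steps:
$t{\left(B \right)} = \frac{1}{2 B}$
$O{\left(D,E \right)} = 2 D \left(\frac{1}{8} + D\right)$ ($O{\left(D,E \right)} = \left(D + D\right) \left(D + \frac{1}{2 \cdot 4}\right) = 2 D \left(D + \frac{1}{2} \cdot \frac{1}{4}\right) = 2 D \left(D + \frac{1}{8}\right) = 2 D \left(\frac{1}{8} + D\right)$)
$H{\left(I,h \right)} = 0$
$r = 9572$ ($r = 9863 - \frac{1}{4} \cdot 12 \left(1 + 8 \cdot 12\right) = 9863 - \frac{1}{4} \cdot 12 \left(1 + 96\right) = 9863 - \frac{1}{4} \cdot 12 \cdot 97 = 9863 - 291 = 9572$)
$\frac{r + H{\left(40,30 \right)}}{13578 - 4167} = \frac{9572 + 0}{13578 - 4167} = \frac{9572}{9411}$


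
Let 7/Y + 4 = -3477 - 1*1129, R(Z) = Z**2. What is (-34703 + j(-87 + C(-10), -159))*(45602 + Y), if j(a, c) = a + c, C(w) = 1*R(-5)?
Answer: -3670952669406/2305 ≈ -1.5926e+9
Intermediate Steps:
Y = -7/4610 (Y = 7/(-4 + (-3477 - 1*1129)) = 7/(-4 + (-3477 - 1129)) = 7/(-4 - 4606) = 7/(-4610) = 7*(-1/4610) = -7/4610 ≈ -0.0015184)
C(w) = 25 (C(w) = 1*(-5)**2 = 1*25 = 25)
(-34703 + j(-87 + C(-10), -159))*(45602 + Y) = (-34703 + ((-87 + 25) - 159))*(45602 - 7/4610) = (-34703 + (-62 - 159))*(210225213/4610) = (-34703 - 221)*(210225213/4610) = -34924*210225213/4610 = -3670952669406/2305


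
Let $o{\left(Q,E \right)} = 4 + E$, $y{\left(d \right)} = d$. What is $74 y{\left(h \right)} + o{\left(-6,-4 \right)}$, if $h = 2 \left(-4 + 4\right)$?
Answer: $0$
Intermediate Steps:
$h = 0$ ($h = 2 \cdot 0 = 0$)
$74 y{\left(h \right)} + o{\left(-6,-4 \right)} = 74 \cdot 0 + \left(4 - 4\right) = 0 + 0 = 0$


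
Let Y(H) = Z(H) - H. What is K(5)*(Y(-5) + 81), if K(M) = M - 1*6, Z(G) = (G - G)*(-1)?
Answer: -86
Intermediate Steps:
Z(G) = 0 (Z(G) = 0*(-1) = 0)
K(M) = -6 + M (K(M) = M - 6 = -6 + M)
Y(H) = -H (Y(H) = 0 - H = -H)
K(5)*(Y(-5) + 81) = (-6 + 5)*(-1*(-5) + 81) = -(5 + 81) = -1*86 = -86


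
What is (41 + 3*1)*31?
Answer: 1364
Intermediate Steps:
(41 + 3*1)*31 = (41 + 3)*31 = 44*31 = 1364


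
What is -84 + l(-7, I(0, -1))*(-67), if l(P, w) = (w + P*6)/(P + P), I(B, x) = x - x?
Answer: -285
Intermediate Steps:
I(B, x) = 0
l(P, w) = (w + 6*P)/(2*P) (l(P, w) = (w + 6*P)/((2*P)) = (w + 6*P)*(1/(2*P)) = (w + 6*P)/(2*P))
-84 + l(-7, I(0, -1))*(-67) = -84 + (3 + (1/2)*0/(-7))*(-67) = -84 + (3 + (1/2)*0*(-1/7))*(-67) = -84 + (3 + 0)*(-67) = -84 + 3*(-67) = -84 - 201 = -285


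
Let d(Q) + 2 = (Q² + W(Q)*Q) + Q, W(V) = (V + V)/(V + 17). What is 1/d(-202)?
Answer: 185/7429392 ≈ 2.4901e-5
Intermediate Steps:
W(V) = 2*V/(17 + V) (W(V) = (2*V)/(17 + V) = 2*V/(17 + V))
d(Q) = -2 + Q + Q² + 2*Q²/(17 + Q) (d(Q) = -2 + ((Q² + (2*Q/(17 + Q))*Q) + Q) = -2 + ((Q² + 2*Q²/(17 + Q)) + Q) = -2 + (Q + Q² + 2*Q²/(17 + Q)) = -2 + Q + Q² + 2*Q²/(17 + Q))
1/d(-202) = 1/((-34 + (-202)³ + 15*(-202) + 20*(-202)²)/(17 - 202)) = 1/((-34 - 8242408 - 3030 + 20*40804)/(-185)) = 1/(-(-34 - 8242408 - 3030 + 816080)/185) = 1/(-1/185*(-7429392)) = 1/(7429392/185) = 185/7429392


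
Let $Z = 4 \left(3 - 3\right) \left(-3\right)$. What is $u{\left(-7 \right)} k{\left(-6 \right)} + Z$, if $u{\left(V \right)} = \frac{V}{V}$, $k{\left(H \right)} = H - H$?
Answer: $0$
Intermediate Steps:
$k{\left(H \right)} = 0$
$u{\left(V \right)} = 1$
$Z = 0$ ($Z = 4 \cdot 0 \left(-3\right) = 0 \left(-3\right) = 0$)
$u{\left(-7 \right)} k{\left(-6 \right)} + Z = 1 \cdot 0 + 0 = 0 + 0 = 0$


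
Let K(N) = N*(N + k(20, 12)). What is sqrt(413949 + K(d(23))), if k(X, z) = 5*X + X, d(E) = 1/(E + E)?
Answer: sqrt(875921605)/46 ≈ 643.39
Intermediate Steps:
d(E) = 1/(2*E)
k(X, z) = 6*X
K(N) = N*(120 + N) (K(N) = N*(N + 6*20) = N*(N + 120) = N*(120 + N))
sqrt(413949 + K(d(23))) = sqrt(413949 + ((1/2)/23)*(120 + (1/2)/23)) = sqrt(413949 + ((1/2)*(1/23))*(120 + (1/2)*(1/23))) = sqrt(413949 + (120 + 1/46)/46) = sqrt(413949 + (1/46)*(5521/46)) = sqrt(413949 + 5521/2116) = sqrt(875921605/2116) = sqrt(875921605)/46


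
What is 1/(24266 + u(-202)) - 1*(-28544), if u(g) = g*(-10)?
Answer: 750307585/26286 ≈ 28544.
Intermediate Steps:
u(g) = -10*g
1/(24266 + u(-202)) - 1*(-28544) = 1/(24266 - 10*(-202)) - 1*(-28544) = 1/(24266 + 2020) + 28544 = 1/26286 + 28544 = 750307585/26286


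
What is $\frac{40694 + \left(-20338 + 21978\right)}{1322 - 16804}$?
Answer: $- \frac{21167}{7741} \approx -2.7344$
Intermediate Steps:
$\frac{40694 + \left(-20338 + 21978\right)}{1322 - 16804} = \frac{40694 + 1640}{-15482} = 42334 \left(- \frac{1}{15482}\right) = - \frac{21167}{7741}$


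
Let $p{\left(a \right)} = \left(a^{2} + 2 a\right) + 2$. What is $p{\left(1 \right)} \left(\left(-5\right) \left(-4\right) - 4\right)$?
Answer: $80$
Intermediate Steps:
$p{\left(a \right)} = 2 + a^{2} + 2 a$
$p{\left(1 \right)} \left(\left(-5\right) \left(-4\right) - 4\right) = \left(2 + 1^{2} + 2 \cdot 1\right) \left(\left(-5\right) \left(-4\right) - 4\right) = \left(2 + 1 + 2\right) \left(20 - 4\right) = 5 \cdot 16 = 80$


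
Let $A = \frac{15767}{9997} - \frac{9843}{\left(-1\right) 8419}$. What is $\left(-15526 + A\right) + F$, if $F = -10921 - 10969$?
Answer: $- \frac{3148876881244}{84164743} \approx -37413.0$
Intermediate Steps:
$F = -21890$ ($F = -10921 - 10969 = -21890$)
$A = \frac{231142844}{84164743}$ ($A = 15767 \cdot \frac{1}{9997} - \frac{9843}{-8419} = \frac{15767}{9997} - - \frac{9843}{8419} = \frac{15767}{9997} + \frac{9843}{8419} = \frac{231142844}{84164743} \approx 2.7463$)
$\left(-15526 + A\right) + F = \left(-15526 + \frac{231142844}{84164743}\right) - 21890 = - \frac{1306510656974}{84164743} - 21890 = - \frac{3148876881244}{84164743}$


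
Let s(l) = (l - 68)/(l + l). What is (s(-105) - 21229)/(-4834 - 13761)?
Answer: 4457917/3904950 ≈ 1.1416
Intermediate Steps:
s(l) = (-68 + l)/(2*l) (s(l) = (-68 + l)/((2*l)) = (-68 + l)*(1/(2*l)) = (-68 + l)/(2*l))
(s(-105) - 21229)/(-4834 - 13761) = ((½)*(-68 - 105)/(-105) - 21229)/(-4834 - 13761) = ((½)*(-1/105)*(-173) - 21229)/(-18595) = (173/210 - 21229)*(-1/18595) = -4457917/210*(-1/18595) = 4457917/3904950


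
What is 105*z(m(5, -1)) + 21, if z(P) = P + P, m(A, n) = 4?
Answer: 861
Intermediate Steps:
z(P) = 2*P
105*z(m(5, -1)) + 21 = 105*(2*4) + 21 = 105*8 + 21 = 840 + 21 = 861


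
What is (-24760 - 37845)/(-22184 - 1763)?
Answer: 62605/23947 ≈ 2.6143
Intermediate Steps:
(-24760 - 37845)/(-22184 - 1763) = -62605/(-23947) = -62605*(-1/23947) = 62605/23947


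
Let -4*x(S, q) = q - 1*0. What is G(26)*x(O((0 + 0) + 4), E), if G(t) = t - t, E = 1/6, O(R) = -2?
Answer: 0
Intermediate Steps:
E = ⅙ ≈ 0.16667
G(t) = 0
x(S, q) = -q/4 (x(S, q) = -(q - 1*0)/4 = -(q + 0)/4 = -q/4)
G(26)*x(O((0 + 0) + 4), E) = 0*(-¼*⅙) = 0*(-1/24) = 0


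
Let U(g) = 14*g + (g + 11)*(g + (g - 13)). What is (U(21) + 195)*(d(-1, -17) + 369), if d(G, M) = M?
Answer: 498784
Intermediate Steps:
U(g) = 14*g + (-13 + 2*g)*(11 + g) (U(g) = 14*g + (11 + g)*(g + (-13 + g)) = 14*g + (11 + g)*(-13 + 2*g) = 14*g + (-13 + 2*g)*(11 + g))
(U(21) + 195)*(d(-1, -17) + 369) = ((-143 + 2*21² + 23*21) + 195)*(-17 + 369) = ((-143 + 2*441 + 483) + 195)*352 = ((-143 + 882 + 483) + 195)*352 = (1222 + 195)*352 = 1417*352 = 498784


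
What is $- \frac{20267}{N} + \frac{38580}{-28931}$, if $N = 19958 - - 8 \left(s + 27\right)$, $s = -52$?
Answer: $- \frac{1348608217}{571618698} \approx -2.3593$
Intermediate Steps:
$N = 19758$ ($N = 19958 - - 8 \left(-52 + 27\right) = 19958 - \left(-8\right) \left(-25\right) = 19958 - 200 = 19758$)
$- \frac{20267}{N} + \frac{38580}{-28931} = - \frac{20267}{19758} + \frac{38580}{-28931} = \left(-20267\right) \frac{1}{19758} + 38580 \left(- \frac{1}{28931}\right) = - \frac{20267}{19758} - \frac{38580}{28931} = - \frac{1348608217}{571618698}$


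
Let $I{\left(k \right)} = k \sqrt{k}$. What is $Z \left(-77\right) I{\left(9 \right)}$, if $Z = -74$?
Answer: $153846$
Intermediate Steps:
$I{\left(k \right)} = k^{\frac{3}{2}}$
$Z \left(-77\right) I{\left(9 \right)} = \left(-74\right) \left(-77\right) 9^{\frac{3}{2}} = 5698 \cdot 27 = 153846$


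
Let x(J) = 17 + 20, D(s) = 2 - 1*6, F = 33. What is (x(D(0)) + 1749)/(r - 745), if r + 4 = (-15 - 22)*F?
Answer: -893/985 ≈ -0.90660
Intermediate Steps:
D(s) = -4 (D(s) = 2 - 6 = -4)
x(J) = 37
r = -1225 (r = -4 + (-15 - 22)*33 = -4 - 37*33 = -4 - 1221 = -1225)
(x(D(0)) + 1749)/(r - 745) = (37 + 1749)/(-1225 - 745) = 1786/(-1970) = 1786*(-1/1970) = -893/985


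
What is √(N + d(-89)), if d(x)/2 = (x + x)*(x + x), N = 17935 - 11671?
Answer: 64*√17 ≈ 263.88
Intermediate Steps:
N = 6264
d(x) = 8*x² (d(x) = 2*((x + x)*(x + x)) = 2*((2*x)*(2*x)) = 2*(4*x²) = 8*x²)
√(N + d(-89)) = √(6264 + 8*(-89)²) = √(6264 + 8*7921) = √(6264 + 63368) = √69632 = 64*√17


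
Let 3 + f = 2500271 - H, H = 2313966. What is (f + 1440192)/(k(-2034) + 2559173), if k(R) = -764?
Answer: 56086/88221 ≈ 0.63574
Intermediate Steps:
f = 186302 (f = -3 + (2500271 - 1*2313966) = -3 + (2500271 - 2313966) = -3 + 186305 = 186302)
(f + 1440192)/(k(-2034) + 2559173) = (186302 + 1440192)/(-764 + 2559173) = 1626494/2558409 = 1626494*(1/2558409) = 56086/88221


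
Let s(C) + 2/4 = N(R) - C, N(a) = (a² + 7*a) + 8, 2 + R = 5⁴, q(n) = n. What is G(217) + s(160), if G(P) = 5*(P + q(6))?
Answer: 786905/2 ≈ 3.9345e+5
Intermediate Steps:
R = 623 (R = -2 + 5⁴ = -2 + 625 = 623)
G(P) = 30 + 5*P (G(P) = 5*(P + 6) = 5*(6 + P) = 30 + 5*P)
N(a) = 8 + a² + 7*a
s(C) = 784995/2 - C (s(C) = -½ + ((8 + 623² + 7*623) - C) = -½ + ((8 + 388129 + 4361) - C) = -½ + (392498 - C) = 784995/2 - C)
G(217) + s(160) = (30 + 5*217) + (784995/2 - 1*160) = (30 + 1085) + (784995/2 - 160) = 1115 + 784675/2 = 786905/2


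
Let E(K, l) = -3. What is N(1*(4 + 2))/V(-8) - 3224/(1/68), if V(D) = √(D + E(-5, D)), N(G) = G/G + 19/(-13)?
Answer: -219232 + 6*I*√11/143 ≈ -2.1923e+5 + 0.13916*I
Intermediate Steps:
N(G) = -6/13 (N(G) = 1 + 19*(-1/13) = 1 - 19/13 = -6/13)
V(D) = √(-3 + D) (V(D) = √(D - 3) = √(-3 + D))
N(1*(4 + 2))/V(-8) - 3224/(1/68) = -6/(13*√(-3 - 8)) - 3224/(1/68) = -6*(-I*√11/11)/13 - 3224/1/68 = -6*(-I*√11/11)/13 - 3224*68 = -(-6)*I*√11/143 - 219232 = 6*I*√11/143 - 219232 = -219232 + 6*I*√11/143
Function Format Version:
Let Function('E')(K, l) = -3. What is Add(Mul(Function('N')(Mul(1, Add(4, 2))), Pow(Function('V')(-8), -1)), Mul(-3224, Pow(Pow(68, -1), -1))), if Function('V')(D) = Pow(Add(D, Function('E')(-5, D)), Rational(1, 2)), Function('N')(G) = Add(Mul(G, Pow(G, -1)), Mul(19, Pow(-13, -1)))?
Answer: Add(-219232, Mul(Rational(6, 143), I, Pow(11, Rational(1, 2)))) ≈ Add(-2.1923e+5, Mul(0.13916, I))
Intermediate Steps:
Function('N')(G) = Rational(-6, 13) (Function('N')(G) = Add(1, Mul(19, Rational(-1, 13))) = Add(1, Rational(-19, 13)) = Rational(-6, 13))
Function('V')(D) = Pow(Add(-3, D), Rational(1, 2)) (Function('V')(D) = Pow(Add(D, -3), Rational(1, 2)) = Pow(Add(-3, D), Rational(1, 2)))
Add(Mul(Function('N')(Mul(1, Add(4, 2))), Pow(Function('V')(-8), -1)), Mul(-3224, Pow(Pow(68, -1), -1))) = Add(Mul(Rational(-6, 13), Pow(Pow(Add(-3, -8), Rational(1, 2)), -1)), Mul(-3224, Pow(Pow(68, -1), -1))) = Add(Mul(Rational(-6, 13), Pow(Pow(-11, Rational(1, 2)), -1)), Mul(-3224, Pow(Rational(1, 68), -1))) = Add(Mul(Rational(-6, 13), Pow(Mul(I, Pow(11, Rational(1, 2))), -1)), Mul(-3224, 68)) = Add(Mul(Rational(-6, 13), Mul(Rational(-1, 11), I, Pow(11, Rational(1, 2)))), -219232) = Add(Mul(Rational(6, 143), I, Pow(11, Rational(1, 2))), -219232) = Add(-219232, Mul(Rational(6, 143), I, Pow(11, Rational(1, 2))))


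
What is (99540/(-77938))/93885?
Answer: -474/34843853 ≈ -1.3604e-5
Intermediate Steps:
(99540/(-77938))/93885 = (99540*(-1/77938))*(1/93885) = -7110/5567*1/93885 = -474/34843853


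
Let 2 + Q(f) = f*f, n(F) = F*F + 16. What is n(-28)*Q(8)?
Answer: 49600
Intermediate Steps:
n(F) = 16 + F² (n(F) = F² + 16 = 16 + F²)
Q(f) = -2 + f² (Q(f) = -2 + f*f = -2 + f²)
n(-28)*Q(8) = (16 + (-28)²)*(-2 + 8²) = (16 + 784)*(-2 + 64) = 800*62 = 49600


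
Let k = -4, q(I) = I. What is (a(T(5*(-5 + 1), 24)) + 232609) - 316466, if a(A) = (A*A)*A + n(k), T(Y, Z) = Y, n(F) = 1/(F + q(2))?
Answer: -183715/2 ≈ -91858.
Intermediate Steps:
n(F) = 1/(2 + F) (n(F) = 1/(F + 2) = 1/(2 + F))
a(A) = -½ + A³ (a(A) = (A*A)*A + 1/(2 - 4) = A²*A + 1/(-2) = A³ - ½ = -½ + A³)
(a(T(5*(-5 + 1), 24)) + 232609) - 316466 = ((-½ + (5*(-5 + 1))³) + 232609) - 316466 = ((-½ + (5*(-4))³) + 232609) - 316466 = ((-½ + (-20)³) + 232609) - 316466 = ((-½ - 8000) + 232609) - 316466 = (-16001/2 + 232609) - 316466 = 449217/2 - 316466 = -183715/2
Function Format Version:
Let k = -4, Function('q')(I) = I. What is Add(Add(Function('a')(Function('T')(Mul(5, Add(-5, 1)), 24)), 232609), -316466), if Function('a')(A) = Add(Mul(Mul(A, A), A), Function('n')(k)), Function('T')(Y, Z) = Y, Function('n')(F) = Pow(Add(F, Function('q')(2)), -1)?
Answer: Rational(-183715, 2) ≈ -91858.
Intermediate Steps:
Function('n')(F) = Pow(Add(2, F), -1) (Function('n')(F) = Pow(Add(F, 2), -1) = Pow(Add(2, F), -1))
Function('a')(A) = Add(Rational(-1, 2), Pow(A, 3)) (Function('a')(A) = Add(Mul(Mul(A, A), A), Pow(Add(2, -4), -1)) = Add(Mul(Pow(A, 2), A), Pow(-2, -1)) = Add(Pow(A, 3), Rational(-1, 2)) = Add(Rational(-1, 2), Pow(A, 3)))
Add(Add(Function('a')(Function('T')(Mul(5, Add(-5, 1)), 24)), 232609), -316466) = Add(Add(Add(Rational(-1, 2), Pow(Mul(5, Add(-5, 1)), 3)), 232609), -316466) = Add(Add(Add(Rational(-1, 2), Pow(Mul(5, -4), 3)), 232609), -316466) = Add(Add(Add(Rational(-1, 2), Pow(-20, 3)), 232609), -316466) = Add(Add(Add(Rational(-1, 2), -8000), 232609), -316466) = Add(Add(Rational(-16001, 2), 232609), -316466) = Add(Rational(449217, 2), -316466) = Rational(-183715, 2)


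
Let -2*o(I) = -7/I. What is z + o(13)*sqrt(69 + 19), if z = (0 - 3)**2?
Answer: 9 + 7*sqrt(22)/13 ≈ 11.526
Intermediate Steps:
z = 9 (z = (-3)**2 = 9)
o(I) = 7/(2*I) (o(I) = -(-7)/(2*I) = 7/(2*I))
z + o(13)*sqrt(69 + 19) = 9 + ((7/2)/13)*sqrt(69 + 19) = 9 + ((7/2)*(1/13))*sqrt(88) = 9 + 7*(2*sqrt(22))/26 = 9 + 7*sqrt(22)/13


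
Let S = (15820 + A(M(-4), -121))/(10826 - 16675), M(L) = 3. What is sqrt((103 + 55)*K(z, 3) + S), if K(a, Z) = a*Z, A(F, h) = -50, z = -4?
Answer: I*sqrt(64955917426)/5849 ≈ 43.574*I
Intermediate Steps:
K(a, Z) = Z*a
S = -15770/5849 (S = (15820 - 50)/(10826 - 16675) = 15770/(-5849) = 15770*(-1/5849) = -15770/5849 ≈ -2.6962)
sqrt((103 + 55)*K(z, 3) + S) = sqrt((103 + 55)*(3*(-4)) - 15770/5849) = sqrt(158*(-12) - 15770/5849) = sqrt(-1896 - 15770/5849) = sqrt(-11105474/5849) = I*sqrt(64955917426)/5849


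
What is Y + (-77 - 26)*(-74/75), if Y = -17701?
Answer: -1319953/75 ≈ -17599.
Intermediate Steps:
Y + (-77 - 26)*(-74/75) = -17701 + (-77 - 26)*(-74/75) = -17701 - (-7622)/75 = -17701 - 103*(-74/75) = -17701 + 7622/75 = -1319953/75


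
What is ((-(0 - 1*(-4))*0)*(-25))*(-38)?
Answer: 0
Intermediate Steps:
((-(0 - 1*(-4))*0)*(-25))*(-38) = ((-(0 + 4)*0)*(-25))*(-38) = ((-1*4*0)*(-25))*(-38) = (-4*0*(-25))*(-38) = (0*(-25))*(-38) = 0*(-38) = 0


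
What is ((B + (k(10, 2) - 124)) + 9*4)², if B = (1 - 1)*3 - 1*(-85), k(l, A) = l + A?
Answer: 81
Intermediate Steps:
k(l, A) = A + l
B = 85 (B = 0*3 + 85 = 0 + 85 = 85)
((B + (k(10, 2) - 124)) + 9*4)² = ((85 + ((2 + 10) - 124)) + 9*4)² = ((85 + (12 - 124)) + 36)² = ((85 - 112) + 36)² = (-27 + 36)² = 9² = 81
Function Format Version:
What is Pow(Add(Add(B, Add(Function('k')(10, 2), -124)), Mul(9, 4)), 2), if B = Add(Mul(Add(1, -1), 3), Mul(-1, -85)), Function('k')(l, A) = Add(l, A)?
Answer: 81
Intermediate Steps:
Function('k')(l, A) = Add(A, l)
B = 85 (B = Add(Mul(0, 3), 85) = Add(0, 85) = 85)
Pow(Add(Add(B, Add(Function('k')(10, 2), -124)), Mul(9, 4)), 2) = Pow(Add(Add(85, Add(Add(2, 10), -124)), Mul(9, 4)), 2) = Pow(Add(Add(85, Add(12, -124)), 36), 2) = Pow(Add(Add(85, -112), 36), 2) = Pow(Add(-27, 36), 2) = Pow(9, 2) = 81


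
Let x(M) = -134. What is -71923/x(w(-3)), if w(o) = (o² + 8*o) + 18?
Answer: 71923/134 ≈ 536.74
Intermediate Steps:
w(o) = 18 + o² + 8*o
-71923/x(w(-3)) = -71923/(-134) = -71923*(-1/134) = 71923/134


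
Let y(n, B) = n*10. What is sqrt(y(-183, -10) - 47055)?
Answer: I*sqrt(48885) ≈ 221.1*I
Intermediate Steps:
y(n, B) = 10*n
sqrt(y(-183, -10) - 47055) = sqrt(10*(-183) - 47055) = sqrt(-1830 - 47055) = sqrt(-48885) = I*sqrt(48885)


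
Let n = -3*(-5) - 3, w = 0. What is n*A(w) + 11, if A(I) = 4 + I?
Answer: 59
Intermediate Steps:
n = 12 (n = 15 - 3 = 12)
n*A(w) + 11 = 12*(4 + 0) + 11 = 12*4 + 11 = 48 + 11 = 59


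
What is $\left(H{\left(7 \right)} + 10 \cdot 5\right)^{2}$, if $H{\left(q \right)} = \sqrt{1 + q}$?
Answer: $2508 + 200 \sqrt{2} \approx 2790.8$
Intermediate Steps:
$\left(H{\left(7 \right)} + 10 \cdot 5\right)^{2} = \left(\sqrt{1 + 7} + 10 \cdot 5\right)^{2} = \left(\sqrt{8} + 50\right)^{2} = \left(2 \sqrt{2} + 50\right)^{2} = \left(50 + 2 \sqrt{2}\right)^{2}$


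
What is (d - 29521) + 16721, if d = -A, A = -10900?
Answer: -1900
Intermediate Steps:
d = 10900 (d = -1*(-10900) = 10900)
(d - 29521) + 16721 = (10900 - 29521) + 16721 = -18621 + 16721 = -1900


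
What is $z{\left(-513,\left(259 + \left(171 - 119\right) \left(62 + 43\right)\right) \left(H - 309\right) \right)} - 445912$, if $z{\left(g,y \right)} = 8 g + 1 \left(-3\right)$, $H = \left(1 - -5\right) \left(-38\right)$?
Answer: $-450019$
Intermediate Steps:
$H = -228$ ($H = \left(1 + 5\right) \left(-38\right) = 6 \left(-38\right) = -228$)
$z{\left(g,y \right)} = -3 + 8 g$ ($z{\left(g,y \right)} = 8 g - 3 = -3 + 8 g$)
$z{\left(-513,\left(259 + \left(171 - 119\right) \left(62 + 43\right)\right) \left(H - 309\right) \right)} - 445912 = \left(-3 + 8 \left(-513\right)\right) - 445912 = \left(-3 - 4104\right) - 445912 = -4107 - 445912 = -450019$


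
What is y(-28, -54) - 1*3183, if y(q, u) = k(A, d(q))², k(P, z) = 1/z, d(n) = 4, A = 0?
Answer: -50927/16 ≈ -3182.9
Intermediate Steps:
y(q, u) = 1/16 (y(q, u) = (1/4)² = (¼)² = 1/16)
y(-28, -54) - 1*3183 = 1/16 - 1*3183 = 1/16 - 3183 = -50927/16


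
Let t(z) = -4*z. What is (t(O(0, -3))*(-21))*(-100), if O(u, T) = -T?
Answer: -25200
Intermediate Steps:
(t(O(0, -3))*(-21))*(-100) = (-(-4)*(-3)*(-21))*(-100) = (-4*3*(-21))*(-100) = -12*(-21)*(-100) = 252*(-100) = -25200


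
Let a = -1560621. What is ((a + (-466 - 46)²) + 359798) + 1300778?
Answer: 362099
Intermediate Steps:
((a + (-466 - 46)²) + 359798) + 1300778 = ((-1560621 + (-466 - 46)²) + 359798) + 1300778 = ((-1560621 + (-512)²) + 359798) + 1300778 = ((-1560621 + 262144) + 359798) + 1300778 = (-1298477 + 359798) + 1300778 = -938679 + 1300778 = 362099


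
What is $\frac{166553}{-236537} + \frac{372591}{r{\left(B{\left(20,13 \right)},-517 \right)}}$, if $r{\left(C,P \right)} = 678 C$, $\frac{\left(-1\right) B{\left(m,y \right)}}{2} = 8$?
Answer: $- \frac{29979441437}{855317792} \approx -35.051$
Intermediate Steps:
$B{\left(m,y \right)} = -16$ ($B{\left(m,y \right)} = \left(-2\right) 8 = -16$)
$\frac{166553}{-236537} + \frac{372591}{r{\left(B{\left(20,13 \right)},-517 \right)}} = \frac{166553}{-236537} + \frac{372591}{678 \left(-16\right)} = 166553 \left(- \frac{1}{236537}\right) + \frac{372591}{-10848} = - \frac{166553}{236537} + 372591 \left(- \frac{1}{10848}\right) = - \frac{166553}{236537} - \frac{124197}{3616} = - \frac{29979441437}{855317792}$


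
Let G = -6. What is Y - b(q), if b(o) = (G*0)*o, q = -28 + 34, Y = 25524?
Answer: 25524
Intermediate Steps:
q = 6
b(o) = 0 (b(o) = (-6*0)*o = 0*o = 0)
Y - b(q) = 25524 - 1*0 = 25524 + 0 = 25524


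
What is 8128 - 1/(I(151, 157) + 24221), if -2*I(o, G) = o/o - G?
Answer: 197502271/24299 ≈ 8128.0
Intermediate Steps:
I(o, G) = -½ + G/2 (I(o, G) = -(o/o - G)/2 = -(1 - G)/2 = -½ + G/2)
8128 - 1/(I(151, 157) + 24221) = 8128 - 1/((-½ + (½)*157) + 24221) = 8128 - 1/((-½ + 157/2) + 24221) = 8128 - 1/(78 + 24221) = 8128 - 1/24299 = 197502271/24299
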